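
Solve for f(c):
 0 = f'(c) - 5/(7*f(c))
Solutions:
 f(c) = -sqrt(C1 + 70*c)/7
 f(c) = sqrt(C1 + 70*c)/7


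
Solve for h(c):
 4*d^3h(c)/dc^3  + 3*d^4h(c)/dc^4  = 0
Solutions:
 h(c) = C1 + C2*c + C3*c^2 + C4*exp(-4*c/3)


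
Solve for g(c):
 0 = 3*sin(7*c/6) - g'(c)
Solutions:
 g(c) = C1 - 18*cos(7*c/6)/7


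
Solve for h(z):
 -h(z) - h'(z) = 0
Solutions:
 h(z) = C1*exp(-z)


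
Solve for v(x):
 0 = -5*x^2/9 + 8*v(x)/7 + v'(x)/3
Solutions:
 v(x) = C1*exp(-24*x/7) + 35*x^2/72 - 245*x/864 + 1715/20736


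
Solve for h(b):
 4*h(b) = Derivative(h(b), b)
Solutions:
 h(b) = C1*exp(4*b)


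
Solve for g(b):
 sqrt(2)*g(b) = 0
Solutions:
 g(b) = 0


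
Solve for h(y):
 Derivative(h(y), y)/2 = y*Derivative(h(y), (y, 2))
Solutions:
 h(y) = C1 + C2*y^(3/2)


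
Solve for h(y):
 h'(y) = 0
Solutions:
 h(y) = C1


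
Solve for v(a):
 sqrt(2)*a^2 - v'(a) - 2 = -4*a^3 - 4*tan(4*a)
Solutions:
 v(a) = C1 + a^4 + sqrt(2)*a^3/3 - 2*a - log(cos(4*a))


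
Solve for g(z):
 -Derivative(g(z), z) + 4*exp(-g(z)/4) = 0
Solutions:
 g(z) = 4*log(C1 + z)


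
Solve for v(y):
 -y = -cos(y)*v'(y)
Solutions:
 v(y) = C1 + Integral(y/cos(y), y)


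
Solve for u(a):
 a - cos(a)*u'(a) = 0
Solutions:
 u(a) = C1 + Integral(a/cos(a), a)


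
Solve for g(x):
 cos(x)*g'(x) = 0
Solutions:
 g(x) = C1


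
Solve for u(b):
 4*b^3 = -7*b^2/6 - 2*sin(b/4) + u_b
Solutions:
 u(b) = C1 + b^4 + 7*b^3/18 - 8*cos(b/4)


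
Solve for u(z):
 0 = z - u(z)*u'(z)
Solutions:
 u(z) = -sqrt(C1 + z^2)
 u(z) = sqrt(C1 + z^2)


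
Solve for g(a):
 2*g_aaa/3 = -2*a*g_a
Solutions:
 g(a) = C1 + Integral(C2*airyai(-3^(1/3)*a) + C3*airybi(-3^(1/3)*a), a)


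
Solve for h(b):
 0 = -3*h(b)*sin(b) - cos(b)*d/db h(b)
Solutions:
 h(b) = C1*cos(b)^3


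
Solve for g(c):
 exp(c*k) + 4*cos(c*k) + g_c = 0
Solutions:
 g(c) = C1 - exp(c*k)/k - 4*sin(c*k)/k


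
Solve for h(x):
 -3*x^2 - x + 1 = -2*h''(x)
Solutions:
 h(x) = C1 + C2*x + x^4/8 + x^3/12 - x^2/4


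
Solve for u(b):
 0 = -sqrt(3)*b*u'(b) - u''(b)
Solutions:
 u(b) = C1 + C2*erf(sqrt(2)*3^(1/4)*b/2)


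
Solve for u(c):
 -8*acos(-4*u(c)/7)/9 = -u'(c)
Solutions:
 Integral(1/acos(-4*_y/7), (_y, u(c))) = C1 + 8*c/9


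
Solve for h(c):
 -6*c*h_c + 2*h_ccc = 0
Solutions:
 h(c) = C1 + Integral(C2*airyai(3^(1/3)*c) + C3*airybi(3^(1/3)*c), c)


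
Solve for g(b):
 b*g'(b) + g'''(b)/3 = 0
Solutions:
 g(b) = C1 + Integral(C2*airyai(-3^(1/3)*b) + C3*airybi(-3^(1/3)*b), b)


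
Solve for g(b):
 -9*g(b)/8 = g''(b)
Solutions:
 g(b) = C1*sin(3*sqrt(2)*b/4) + C2*cos(3*sqrt(2)*b/4)


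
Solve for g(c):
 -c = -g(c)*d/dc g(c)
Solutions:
 g(c) = -sqrt(C1 + c^2)
 g(c) = sqrt(C1 + c^2)


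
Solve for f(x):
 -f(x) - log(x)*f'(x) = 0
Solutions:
 f(x) = C1*exp(-li(x))


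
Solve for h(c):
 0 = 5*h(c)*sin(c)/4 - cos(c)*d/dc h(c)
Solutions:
 h(c) = C1/cos(c)^(5/4)


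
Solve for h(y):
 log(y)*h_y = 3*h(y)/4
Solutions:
 h(y) = C1*exp(3*li(y)/4)


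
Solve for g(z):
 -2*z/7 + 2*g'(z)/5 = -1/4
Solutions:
 g(z) = C1 + 5*z^2/14 - 5*z/8


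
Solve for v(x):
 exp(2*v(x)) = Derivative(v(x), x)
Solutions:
 v(x) = log(-sqrt(-1/(C1 + x))) - log(2)/2
 v(x) = log(-1/(C1 + x))/2 - log(2)/2


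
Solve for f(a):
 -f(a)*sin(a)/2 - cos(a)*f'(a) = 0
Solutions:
 f(a) = C1*sqrt(cos(a))


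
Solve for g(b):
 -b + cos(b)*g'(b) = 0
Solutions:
 g(b) = C1 + Integral(b/cos(b), b)


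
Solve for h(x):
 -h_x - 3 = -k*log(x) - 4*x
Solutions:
 h(x) = C1 + k*x*log(x) - k*x + 2*x^2 - 3*x


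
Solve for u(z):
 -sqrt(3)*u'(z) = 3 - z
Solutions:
 u(z) = C1 + sqrt(3)*z^2/6 - sqrt(3)*z


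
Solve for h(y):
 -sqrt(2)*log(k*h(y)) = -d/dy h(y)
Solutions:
 li(k*h(y))/k = C1 + sqrt(2)*y


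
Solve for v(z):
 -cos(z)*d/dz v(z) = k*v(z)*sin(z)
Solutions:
 v(z) = C1*exp(k*log(cos(z)))


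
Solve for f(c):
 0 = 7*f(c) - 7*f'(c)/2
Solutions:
 f(c) = C1*exp(2*c)


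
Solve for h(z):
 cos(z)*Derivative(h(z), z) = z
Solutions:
 h(z) = C1 + Integral(z/cos(z), z)


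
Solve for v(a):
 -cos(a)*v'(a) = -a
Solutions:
 v(a) = C1 + Integral(a/cos(a), a)


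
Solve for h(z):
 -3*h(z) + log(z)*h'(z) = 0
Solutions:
 h(z) = C1*exp(3*li(z))


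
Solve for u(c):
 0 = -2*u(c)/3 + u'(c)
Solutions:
 u(c) = C1*exp(2*c/3)


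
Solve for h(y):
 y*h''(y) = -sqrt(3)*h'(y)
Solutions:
 h(y) = C1 + C2*y^(1 - sqrt(3))


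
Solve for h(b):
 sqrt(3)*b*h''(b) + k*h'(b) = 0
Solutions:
 h(b) = C1 + b^(-sqrt(3)*re(k)/3 + 1)*(C2*sin(sqrt(3)*log(b)*Abs(im(k))/3) + C3*cos(sqrt(3)*log(b)*im(k)/3))


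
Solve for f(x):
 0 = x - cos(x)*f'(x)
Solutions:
 f(x) = C1 + Integral(x/cos(x), x)


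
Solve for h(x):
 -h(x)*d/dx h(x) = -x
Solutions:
 h(x) = -sqrt(C1 + x^2)
 h(x) = sqrt(C1 + x^2)


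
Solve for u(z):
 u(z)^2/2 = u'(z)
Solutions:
 u(z) = -2/(C1 + z)


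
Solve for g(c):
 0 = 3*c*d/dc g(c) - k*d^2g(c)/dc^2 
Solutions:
 g(c) = C1 + C2*erf(sqrt(6)*c*sqrt(-1/k)/2)/sqrt(-1/k)


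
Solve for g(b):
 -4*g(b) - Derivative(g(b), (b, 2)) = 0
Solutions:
 g(b) = C1*sin(2*b) + C2*cos(2*b)


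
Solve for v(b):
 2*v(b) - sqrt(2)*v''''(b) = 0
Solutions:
 v(b) = C1*exp(-2^(1/8)*b) + C2*exp(2^(1/8)*b) + C3*sin(2^(1/8)*b) + C4*cos(2^(1/8)*b)


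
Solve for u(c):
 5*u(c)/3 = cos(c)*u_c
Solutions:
 u(c) = C1*(sin(c) + 1)^(5/6)/(sin(c) - 1)^(5/6)


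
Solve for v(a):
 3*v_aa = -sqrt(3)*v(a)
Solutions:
 v(a) = C1*sin(3^(3/4)*a/3) + C2*cos(3^(3/4)*a/3)


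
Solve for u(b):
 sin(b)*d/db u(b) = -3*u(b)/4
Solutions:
 u(b) = C1*(cos(b) + 1)^(3/8)/(cos(b) - 1)^(3/8)


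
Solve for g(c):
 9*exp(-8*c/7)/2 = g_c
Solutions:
 g(c) = C1 - 63*exp(-8*c/7)/16


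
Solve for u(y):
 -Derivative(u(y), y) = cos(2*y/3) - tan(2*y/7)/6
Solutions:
 u(y) = C1 - 7*log(cos(2*y/7))/12 - 3*sin(2*y/3)/2


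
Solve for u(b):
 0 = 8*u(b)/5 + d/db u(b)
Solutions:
 u(b) = C1*exp(-8*b/5)


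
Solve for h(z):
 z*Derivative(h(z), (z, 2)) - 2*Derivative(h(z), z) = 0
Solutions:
 h(z) = C1 + C2*z^3


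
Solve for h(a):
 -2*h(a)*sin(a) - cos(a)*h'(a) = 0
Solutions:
 h(a) = C1*cos(a)^2


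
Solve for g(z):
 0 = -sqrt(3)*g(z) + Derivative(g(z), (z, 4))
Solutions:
 g(z) = C1*exp(-3^(1/8)*z) + C2*exp(3^(1/8)*z) + C3*sin(3^(1/8)*z) + C4*cos(3^(1/8)*z)


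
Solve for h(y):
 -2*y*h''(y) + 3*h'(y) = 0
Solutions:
 h(y) = C1 + C2*y^(5/2)


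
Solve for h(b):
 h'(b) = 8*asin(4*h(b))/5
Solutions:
 Integral(1/asin(4*_y), (_y, h(b))) = C1 + 8*b/5


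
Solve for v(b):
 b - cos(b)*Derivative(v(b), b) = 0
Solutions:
 v(b) = C1 + Integral(b/cos(b), b)


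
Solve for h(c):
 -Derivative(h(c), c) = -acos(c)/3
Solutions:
 h(c) = C1 + c*acos(c)/3 - sqrt(1 - c^2)/3


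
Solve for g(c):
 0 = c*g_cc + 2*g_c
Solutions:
 g(c) = C1 + C2/c


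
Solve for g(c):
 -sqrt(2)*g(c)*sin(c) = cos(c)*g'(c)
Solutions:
 g(c) = C1*cos(c)^(sqrt(2))


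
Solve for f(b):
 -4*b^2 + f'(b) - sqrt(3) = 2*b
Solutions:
 f(b) = C1 + 4*b^3/3 + b^2 + sqrt(3)*b


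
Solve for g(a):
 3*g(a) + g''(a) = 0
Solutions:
 g(a) = C1*sin(sqrt(3)*a) + C2*cos(sqrt(3)*a)


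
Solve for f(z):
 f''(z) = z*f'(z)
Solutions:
 f(z) = C1 + C2*erfi(sqrt(2)*z/2)


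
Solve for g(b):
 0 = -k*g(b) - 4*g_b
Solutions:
 g(b) = C1*exp(-b*k/4)


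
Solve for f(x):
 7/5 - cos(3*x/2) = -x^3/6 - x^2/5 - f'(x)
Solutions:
 f(x) = C1 - x^4/24 - x^3/15 - 7*x/5 + 2*sin(3*x/2)/3


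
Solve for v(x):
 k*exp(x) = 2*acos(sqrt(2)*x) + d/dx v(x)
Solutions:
 v(x) = C1 + k*exp(x) - 2*x*acos(sqrt(2)*x) + sqrt(2)*sqrt(1 - 2*x^2)


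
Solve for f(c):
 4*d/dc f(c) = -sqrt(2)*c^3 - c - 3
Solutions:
 f(c) = C1 - sqrt(2)*c^4/16 - c^2/8 - 3*c/4


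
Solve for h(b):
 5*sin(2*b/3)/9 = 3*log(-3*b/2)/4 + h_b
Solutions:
 h(b) = C1 - 3*b*log(-b)/4 - 3*b*log(3)/4 + 3*b*log(2)/4 + 3*b/4 - 5*cos(2*b/3)/6


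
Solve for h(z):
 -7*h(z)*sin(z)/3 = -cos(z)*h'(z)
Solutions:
 h(z) = C1/cos(z)^(7/3)


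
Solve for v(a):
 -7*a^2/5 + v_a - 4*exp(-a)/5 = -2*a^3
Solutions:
 v(a) = C1 - a^4/2 + 7*a^3/15 - 4*exp(-a)/5


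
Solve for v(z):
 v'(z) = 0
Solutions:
 v(z) = C1


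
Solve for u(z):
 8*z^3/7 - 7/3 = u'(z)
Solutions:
 u(z) = C1 + 2*z^4/7 - 7*z/3


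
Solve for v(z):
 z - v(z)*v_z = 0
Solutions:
 v(z) = -sqrt(C1 + z^2)
 v(z) = sqrt(C1 + z^2)


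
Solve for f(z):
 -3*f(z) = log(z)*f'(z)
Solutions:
 f(z) = C1*exp(-3*li(z))


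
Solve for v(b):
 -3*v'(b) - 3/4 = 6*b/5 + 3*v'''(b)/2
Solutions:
 v(b) = C1 + C2*sin(sqrt(2)*b) + C3*cos(sqrt(2)*b) - b^2/5 - b/4


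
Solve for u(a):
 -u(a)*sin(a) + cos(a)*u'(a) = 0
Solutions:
 u(a) = C1/cos(a)


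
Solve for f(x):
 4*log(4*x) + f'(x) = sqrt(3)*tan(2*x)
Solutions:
 f(x) = C1 - 4*x*log(x) - 8*x*log(2) + 4*x - sqrt(3)*log(cos(2*x))/2


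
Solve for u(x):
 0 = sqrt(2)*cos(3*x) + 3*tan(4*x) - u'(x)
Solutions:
 u(x) = C1 - 3*log(cos(4*x))/4 + sqrt(2)*sin(3*x)/3


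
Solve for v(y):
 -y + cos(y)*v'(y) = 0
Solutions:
 v(y) = C1 + Integral(y/cos(y), y)


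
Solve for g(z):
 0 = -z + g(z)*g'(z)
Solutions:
 g(z) = -sqrt(C1 + z^2)
 g(z) = sqrt(C1 + z^2)


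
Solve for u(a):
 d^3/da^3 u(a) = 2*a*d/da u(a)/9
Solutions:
 u(a) = C1 + Integral(C2*airyai(6^(1/3)*a/3) + C3*airybi(6^(1/3)*a/3), a)


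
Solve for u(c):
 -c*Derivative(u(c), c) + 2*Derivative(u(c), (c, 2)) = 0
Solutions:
 u(c) = C1 + C2*erfi(c/2)


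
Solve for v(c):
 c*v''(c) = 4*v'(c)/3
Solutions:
 v(c) = C1 + C2*c^(7/3)


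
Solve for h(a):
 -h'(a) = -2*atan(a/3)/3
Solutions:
 h(a) = C1 + 2*a*atan(a/3)/3 - log(a^2 + 9)


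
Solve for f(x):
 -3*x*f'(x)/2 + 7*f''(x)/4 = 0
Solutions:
 f(x) = C1 + C2*erfi(sqrt(21)*x/7)


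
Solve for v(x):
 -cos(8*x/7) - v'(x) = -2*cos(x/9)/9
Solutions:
 v(x) = C1 + 2*sin(x/9) - 7*sin(8*x/7)/8


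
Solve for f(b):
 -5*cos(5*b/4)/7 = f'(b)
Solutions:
 f(b) = C1 - 4*sin(5*b/4)/7


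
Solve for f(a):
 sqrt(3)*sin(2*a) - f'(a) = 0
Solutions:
 f(a) = C1 - sqrt(3)*cos(2*a)/2


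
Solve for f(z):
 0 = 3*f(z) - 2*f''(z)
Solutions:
 f(z) = C1*exp(-sqrt(6)*z/2) + C2*exp(sqrt(6)*z/2)


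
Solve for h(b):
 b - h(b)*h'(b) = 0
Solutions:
 h(b) = -sqrt(C1 + b^2)
 h(b) = sqrt(C1 + b^2)


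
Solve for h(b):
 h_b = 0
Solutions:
 h(b) = C1


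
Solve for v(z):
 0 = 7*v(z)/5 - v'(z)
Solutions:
 v(z) = C1*exp(7*z/5)


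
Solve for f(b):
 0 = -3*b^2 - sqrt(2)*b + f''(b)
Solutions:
 f(b) = C1 + C2*b + b^4/4 + sqrt(2)*b^3/6


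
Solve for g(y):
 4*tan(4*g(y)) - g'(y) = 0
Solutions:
 g(y) = -asin(C1*exp(16*y))/4 + pi/4
 g(y) = asin(C1*exp(16*y))/4


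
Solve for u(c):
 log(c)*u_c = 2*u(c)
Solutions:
 u(c) = C1*exp(2*li(c))


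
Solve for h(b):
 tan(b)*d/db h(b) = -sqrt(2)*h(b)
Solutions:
 h(b) = C1/sin(b)^(sqrt(2))


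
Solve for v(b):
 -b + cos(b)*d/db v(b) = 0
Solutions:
 v(b) = C1 + Integral(b/cos(b), b)


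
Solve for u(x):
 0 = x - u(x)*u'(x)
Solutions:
 u(x) = -sqrt(C1 + x^2)
 u(x) = sqrt(C1 + x^2)


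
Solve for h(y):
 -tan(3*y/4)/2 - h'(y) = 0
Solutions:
 h(y) = C1 + 2*log(cos(3*y/4))/3


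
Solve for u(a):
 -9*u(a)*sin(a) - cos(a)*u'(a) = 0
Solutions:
 u(a) = C1*cos(a)^9


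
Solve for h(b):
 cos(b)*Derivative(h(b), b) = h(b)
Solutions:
 h(b) = C1*sqrt(sin(b) + 1)/sqrt(sin(b) - 1)


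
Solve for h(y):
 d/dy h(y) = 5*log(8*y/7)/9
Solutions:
 h(y) = C1 + 5*y*log(y)/9 - 5*y*log(7)/9 - 5*y/9 + 5*y*log(2)/3


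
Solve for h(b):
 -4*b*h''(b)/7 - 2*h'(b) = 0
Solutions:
 h(b) = C1 + C2/b^(5/2)


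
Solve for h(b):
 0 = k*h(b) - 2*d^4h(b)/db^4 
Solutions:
 h(b) = C1*exp(-2^(3/4)*b*k^(1/4)/2) + C2*exp(2^(3/4)*b*k^(1/4)/2) + C3*exp(-2^(3/4)*I*b*k^(1/4)/2) + C4*exp(2^(3/4)*I*b*k^(1/4)/2)


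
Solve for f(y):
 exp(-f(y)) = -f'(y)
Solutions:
 f(y) = log(C1 - y)


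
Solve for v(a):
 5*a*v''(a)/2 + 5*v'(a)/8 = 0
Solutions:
 v(a) = C1 + C2*a^(3/4)


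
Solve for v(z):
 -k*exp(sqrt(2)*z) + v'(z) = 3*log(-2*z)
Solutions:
 v(z) = C1 + sqrt(2)*k*exp(sqrt(2)*z)/2 + 3*z*log(-z) + 3*z*(-1 + log(2))


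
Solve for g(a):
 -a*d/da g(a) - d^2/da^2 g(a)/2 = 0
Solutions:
 g(a) = C1 + C2*erf(a)


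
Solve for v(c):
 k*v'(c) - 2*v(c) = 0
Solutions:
 v(c) = C1*exp(2*c/k)


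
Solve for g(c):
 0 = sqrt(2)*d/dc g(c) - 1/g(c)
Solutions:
 g(c) = -sqrt(C1 + sqrt(2)*c)
 g(c) = sqrt(C1 + sqrt(2)*c)


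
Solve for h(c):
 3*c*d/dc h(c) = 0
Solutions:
 h(c) = C1


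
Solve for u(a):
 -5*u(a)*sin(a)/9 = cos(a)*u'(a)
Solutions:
 u(a) = C1*cos(a)^(5/9)


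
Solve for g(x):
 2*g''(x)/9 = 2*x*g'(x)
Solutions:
 g(x) = C1 + C2*erfi(3*sqrt(2)*x/2)


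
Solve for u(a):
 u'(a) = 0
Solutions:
 u(a) = C1


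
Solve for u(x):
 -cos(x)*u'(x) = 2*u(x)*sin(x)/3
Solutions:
 u(x) = C1*cos(x)^(2/3)


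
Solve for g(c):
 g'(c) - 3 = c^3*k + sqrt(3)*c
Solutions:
 g(c) = C1 + c^4*k/4 + sqrt(3)*c^2/2 + 3*c


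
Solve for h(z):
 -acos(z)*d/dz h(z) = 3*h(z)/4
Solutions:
 h(z) = C1*exp(-3*Integral(1/acos(z), z)/4)


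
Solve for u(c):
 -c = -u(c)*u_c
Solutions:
 u(c) = -sqrt(C1 + c^2)
 u(c) = sqrt(C1 + c^2)


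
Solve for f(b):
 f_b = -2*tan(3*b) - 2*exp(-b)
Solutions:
 f(b) = C1 - log(tan(3*b)^2 + 1)/3 + 2*exp(-b)


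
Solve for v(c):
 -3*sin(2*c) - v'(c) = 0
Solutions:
 v(c) = C1 + 3*cos(2*c)/2


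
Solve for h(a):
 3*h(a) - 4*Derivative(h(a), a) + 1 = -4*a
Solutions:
 h(a) = C1*exp(3*a/4) - 4*a/3 - 19/9


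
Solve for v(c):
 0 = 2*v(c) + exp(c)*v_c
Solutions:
 v(c) = C1*exp(2*exp(-c))


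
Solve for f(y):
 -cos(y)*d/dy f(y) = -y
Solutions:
 f(y) = C1 + Integral(y/cos(y), y)


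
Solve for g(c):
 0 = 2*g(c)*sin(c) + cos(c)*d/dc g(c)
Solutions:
 g(c) = C1*cos(c)^2


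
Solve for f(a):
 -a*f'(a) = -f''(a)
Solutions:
 f(a) = C1 + C2*erfi(sqrt(2)*a/2)


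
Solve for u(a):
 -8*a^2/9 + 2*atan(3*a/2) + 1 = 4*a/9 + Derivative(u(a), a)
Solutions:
 u(a) = C1 - 8*a^3/27 - 2*a^2/9 + 2*a*atan(3*a/2) + a - 2*log(9*a^2 + 4)/3


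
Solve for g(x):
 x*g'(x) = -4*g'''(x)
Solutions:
 g(x) = C1 + Integral(C2*airyai(-2^(1/3)*x/2) + C3*airybi(-2^(1/3)*x/2), x)


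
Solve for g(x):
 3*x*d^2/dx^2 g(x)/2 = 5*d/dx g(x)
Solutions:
 g(x) = C1 + C2*x^(13/3)


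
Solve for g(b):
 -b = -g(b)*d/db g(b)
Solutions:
 g(b) = -sqrt(C1 + b^2)
 g(b) = sqrt(C1 + b^2)


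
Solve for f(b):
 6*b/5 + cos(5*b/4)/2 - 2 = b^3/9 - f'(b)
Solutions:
 f(b) = C1 + b^4/36 - 3*b^2/5 + 2*b - 2*sin(5*b/4)/5


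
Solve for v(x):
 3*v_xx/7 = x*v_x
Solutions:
 v(x) = C1 + C2*erfi(sqrt(42)*x/6)


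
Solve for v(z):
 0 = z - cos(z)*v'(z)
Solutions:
 v(z) = C1 + Integral(z/cos(z), z)


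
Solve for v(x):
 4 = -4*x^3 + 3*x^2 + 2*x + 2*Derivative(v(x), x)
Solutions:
 v(x) = C1 + x^4/2 - x^3/2 - x^2/2 + 2*x


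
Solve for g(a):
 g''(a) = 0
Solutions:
 g(a) = C1 + C2*a


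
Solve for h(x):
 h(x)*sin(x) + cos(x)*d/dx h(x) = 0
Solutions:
 h(x) = C1*cos(x)


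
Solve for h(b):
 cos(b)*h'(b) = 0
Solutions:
 h(b) = C1


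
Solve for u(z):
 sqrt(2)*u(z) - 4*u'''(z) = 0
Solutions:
 u(z) = C3*exp(sqrt(2)*z/2) + (C1*sin(sqrt(6)*z/4) + C2*cos(sqrt(6)*z/4))*exp(-sqrt(2)*z/4)


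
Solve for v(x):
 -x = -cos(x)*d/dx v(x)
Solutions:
 v(x) = C1 + Integral(x/cos(x), x)


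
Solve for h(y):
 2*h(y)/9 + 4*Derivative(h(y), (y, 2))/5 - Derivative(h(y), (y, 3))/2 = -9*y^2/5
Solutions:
 h(y) = C1*exp(y*(-2^(1/3)*(5*sqrt(13305) + 631)^(1/3) - 32*2^(2/3)/(5*sqrt(13305) + 631)^(1/3) + 16)/30)*sin(2^(1/3)*sqrt(3)*y*(-(5*sqrt(13305) + 631)^(1/3) + 32*2^(1/3)/(5*sqrt(13305) + 631)^(1/3))/30) + C2*exp(y*(-2^(1/3)*(5*sqrt(13305) + 631)^(1/3) - 32*2^(2/3)/(5*sqrt(13305) + 631)^(1/3) + 16)/30)*cos(2^(1/3)*sqrt(3)*y*(-(5*sqrt(13305) + 631)^(1/3) + 32*2^(1/3)/(5*sqrt(13305) + 631)^(1/3))/30) + C3*exp(y*(32*2^(2/3)/(5*sqrt(13305) + 631)^(1/3) + 8 + 2^(1/3)*(5*sqrt(13305) + 631)^(1/3))/15) - 81*y^2/10 + 1458/25


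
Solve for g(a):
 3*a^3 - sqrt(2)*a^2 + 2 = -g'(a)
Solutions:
 g(a) = C1 - 3*a^4/4 + sqrt(2)*a^3/3 - 2*a


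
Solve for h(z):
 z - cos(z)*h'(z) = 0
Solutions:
 h(z) = C1 + Integral(z/cos(z), z)


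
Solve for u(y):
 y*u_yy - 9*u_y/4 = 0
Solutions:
 u(y) = C1 + C2*y^(13/4)


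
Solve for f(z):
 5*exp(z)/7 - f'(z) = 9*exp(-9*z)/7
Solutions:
 f(z) = C1 + 5*exp(z)/7 + exp(-9*z)/7


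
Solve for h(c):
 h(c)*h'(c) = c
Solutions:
 h(c) = -sqrt(C1 + c^2)
 h(c) = sqrt(C1 + c^2)


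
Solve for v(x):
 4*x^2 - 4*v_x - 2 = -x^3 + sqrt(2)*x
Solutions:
 v(x) = C1 + x^4/16 + x^3/3 - sqrt(2)*x^2/8 - x/2


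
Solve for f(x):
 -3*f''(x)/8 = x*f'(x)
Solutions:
 f(x) = C1 + C2*erf(2*sqrt(3)*x/3)


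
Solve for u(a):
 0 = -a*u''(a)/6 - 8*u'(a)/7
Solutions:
 u(a) = C1 + C2/a^(41/7)


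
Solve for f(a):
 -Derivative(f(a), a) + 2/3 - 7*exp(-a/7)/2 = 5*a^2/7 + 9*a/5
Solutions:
 f(a) = C1 - 5*a^3/21 - 9*a^2/10 + 2*a/3 + 49*exp(-a/7)/2


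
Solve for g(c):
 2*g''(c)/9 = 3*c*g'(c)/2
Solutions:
 g(c) = C1 + C2*erfi(3*sqrt(6)*c/4)


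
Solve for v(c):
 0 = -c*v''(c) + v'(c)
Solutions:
 v(c) = C1 + C2*c^2


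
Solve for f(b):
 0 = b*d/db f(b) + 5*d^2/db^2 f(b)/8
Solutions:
 f(b) = C1 + C2*erf(2*sqrt(5)*b/5)


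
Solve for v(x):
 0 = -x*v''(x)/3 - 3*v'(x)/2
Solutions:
 v(x) = C1 + C2/x^(7/2)


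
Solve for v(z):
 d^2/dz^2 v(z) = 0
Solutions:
 v(z) = C1 + C2*z


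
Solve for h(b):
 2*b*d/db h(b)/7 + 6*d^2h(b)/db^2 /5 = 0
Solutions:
 h(b) = C1 + C2*erf(sqrt(210)*b/42)


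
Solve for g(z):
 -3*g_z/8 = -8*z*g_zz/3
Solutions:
 g(z) = C1 + C2*z^(73/64)


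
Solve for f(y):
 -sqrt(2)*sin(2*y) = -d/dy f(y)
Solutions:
 f(y) = C1 - sqrt(2)*cos(2*y)/2


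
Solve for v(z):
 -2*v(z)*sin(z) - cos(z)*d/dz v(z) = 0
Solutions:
 v(z) = C1*cos(z)^2


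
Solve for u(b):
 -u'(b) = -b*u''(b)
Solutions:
 u(b) = C1 + C2*b^2


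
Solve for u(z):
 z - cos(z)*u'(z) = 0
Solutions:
 u(z) = C1 + Integral(z/cos(z), z)


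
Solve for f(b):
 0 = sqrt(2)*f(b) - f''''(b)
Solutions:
 f(b) = C1*exp(-2^(1/8)*b) + C2*exp(2^(1/8)*b) + C3*sin(2^(1/8)*b) + C4*cos(2^(1/8)*b)


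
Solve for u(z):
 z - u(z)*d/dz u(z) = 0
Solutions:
 u(z) = -sqrt(C1 + z^2)
 u(z) = sqrt(C1 + z^2)


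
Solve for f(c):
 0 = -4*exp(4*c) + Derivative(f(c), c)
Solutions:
 f(c) = C1 + exp(4*c)


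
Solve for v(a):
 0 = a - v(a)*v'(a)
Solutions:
 v(a) = -sqrt(C1 + a^2)
 v(a) = sqrt(C1 + a^2)


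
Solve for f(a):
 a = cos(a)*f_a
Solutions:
 f(a) = C1 + Integral(a/cos(a), a)


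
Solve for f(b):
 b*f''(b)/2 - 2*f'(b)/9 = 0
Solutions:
 f(b) = C1 + C2*b^(13/9)


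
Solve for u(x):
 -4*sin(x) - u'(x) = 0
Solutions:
 u(x) = C1 + 4*cos(x)


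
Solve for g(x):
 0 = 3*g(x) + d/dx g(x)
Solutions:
 g(x) = C1*exp(-3*x)


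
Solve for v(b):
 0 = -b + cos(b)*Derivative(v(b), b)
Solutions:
 v(b) = C1 + Integral(b/cos(b), b)


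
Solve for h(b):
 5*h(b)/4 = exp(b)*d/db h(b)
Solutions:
 h(b) = C1*exp(-5*exp(-b)/4)


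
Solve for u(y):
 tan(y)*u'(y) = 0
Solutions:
 u(y) = C1


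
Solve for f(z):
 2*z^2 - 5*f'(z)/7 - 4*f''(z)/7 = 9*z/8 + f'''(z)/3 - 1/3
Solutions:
 f(z) = C1 + 14*z^3/15 - 1211*z^2/400 + 2023*z/750 + (C2*sin(sqrt(69)*z/7) + C3*cos(sqrt(69)*z/7))*exp(-6*z/7)


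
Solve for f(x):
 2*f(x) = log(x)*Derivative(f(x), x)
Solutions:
 f(x) = C1*exp(2*li(x))


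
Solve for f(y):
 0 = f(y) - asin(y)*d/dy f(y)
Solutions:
 f(y) = C1*exp(Integral(1/asin(y), y))


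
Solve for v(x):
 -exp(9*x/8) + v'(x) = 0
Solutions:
 v(x) = C1 + 8*exp(9*x/8)/9


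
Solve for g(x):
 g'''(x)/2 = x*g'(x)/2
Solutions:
 g(x) = C1 + Integral(C2*airyai(x) + C3*airybi(x), x)


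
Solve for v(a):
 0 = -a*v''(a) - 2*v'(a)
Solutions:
 v(a) = C1 + C2/a


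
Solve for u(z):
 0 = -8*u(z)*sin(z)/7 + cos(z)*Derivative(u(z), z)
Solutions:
 u(z) = C1/cos(z)^(8/7)


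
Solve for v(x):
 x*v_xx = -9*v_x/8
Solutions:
 v(x) = C1 + C2/x^(1/8)


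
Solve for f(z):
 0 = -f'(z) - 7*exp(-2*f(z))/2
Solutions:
 f(z) = log(-sqrt(C1 - 7*z))
 f(z) = log(C1 - 7*z)/2


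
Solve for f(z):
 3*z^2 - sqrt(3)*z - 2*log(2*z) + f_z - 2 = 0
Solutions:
 f(z) = C1 - z^3 + sqrt(3)*z^2/2 + 2*z*log(z) + z*log(4)


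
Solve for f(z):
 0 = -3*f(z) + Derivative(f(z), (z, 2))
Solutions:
 f(z) = C1*exp(-sqrt(3)*z) + C2*exp(sqrt(3)*z)


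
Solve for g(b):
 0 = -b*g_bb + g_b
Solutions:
 g(b) = C1 + C2*b^2


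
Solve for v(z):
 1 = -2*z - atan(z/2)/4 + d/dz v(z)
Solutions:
 v(z) = C1 + z^2 + z*atan(z/2)/4 + z - log(z^2 + 4)/4


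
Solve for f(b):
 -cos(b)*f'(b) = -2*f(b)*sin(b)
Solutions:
 f(b) = C1/cos(b)^2


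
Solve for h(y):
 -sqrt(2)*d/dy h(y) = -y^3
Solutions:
 h(y) = C1 + sqrt(2)*y^4/8


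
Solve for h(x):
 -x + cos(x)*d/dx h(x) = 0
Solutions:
 h(x) = C1 + Integral(x/cos(x), x)


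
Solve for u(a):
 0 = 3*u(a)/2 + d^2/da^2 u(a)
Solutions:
 u(a) = C1*sin(sqrt(6)*a/2) + C2*cos(sqrt(6)*a/2)


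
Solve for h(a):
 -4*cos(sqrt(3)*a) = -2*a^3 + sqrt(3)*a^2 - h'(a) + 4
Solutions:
 h(a) = C1 - a^4/2 + sqrt(3)*a^3/3 + 4*a + 4*sqrt(3)*sin(sqrt(3)*a)/3


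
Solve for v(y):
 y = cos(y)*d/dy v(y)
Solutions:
 v(y) = C1 + Integral(y/cos(y), y)


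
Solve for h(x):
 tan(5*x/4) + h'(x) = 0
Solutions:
 h(x) = C1 + 4*log(cos(5*x/4))/5


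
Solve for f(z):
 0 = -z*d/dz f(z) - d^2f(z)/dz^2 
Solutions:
 f(z) = C1 + C2*erf(sqrt(2)*z/2)


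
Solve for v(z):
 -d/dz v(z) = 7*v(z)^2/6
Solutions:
 v(z) = 6/(C1 + 7*z)


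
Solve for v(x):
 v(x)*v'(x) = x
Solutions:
 v(x) = -sqrt(C1 + x^2)
 v(x) = sqrt(C1 + x^2)


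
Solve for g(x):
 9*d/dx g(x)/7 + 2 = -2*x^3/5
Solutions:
 g(x) = C1 - 7*x^4/90 - 14*x/9


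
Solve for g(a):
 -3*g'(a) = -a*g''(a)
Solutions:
 g(a) = C1 + C2*a^4


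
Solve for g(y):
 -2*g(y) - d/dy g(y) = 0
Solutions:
 g(y) = C1*exp(-2*y)


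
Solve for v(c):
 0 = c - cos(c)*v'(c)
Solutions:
 v(c) = C1 + Integral(c/cos(c), c)


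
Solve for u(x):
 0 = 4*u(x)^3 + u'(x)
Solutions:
 u(x) = -sqrt(2)*sqrt(-1/(C1 - 4*x))/2
 u(x) = sqrt(2)*sqrt(-1/(C1 - 4*x))/2


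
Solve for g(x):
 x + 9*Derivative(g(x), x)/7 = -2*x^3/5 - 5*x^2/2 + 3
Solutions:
 g(x) = C1 - 7*x^4/90 - 35*x^3/54 - 7*x^2/18 + 7*x/3


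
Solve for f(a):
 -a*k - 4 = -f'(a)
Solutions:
 f(a) = C1 + a^2*k/2 + 4*a


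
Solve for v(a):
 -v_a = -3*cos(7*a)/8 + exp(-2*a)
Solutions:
 v(a) = C1 + 3*sin(7*a)/56 + exp(-2*a)/2


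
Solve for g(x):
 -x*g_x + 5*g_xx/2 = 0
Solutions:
 g(x) = C1 + C2*erfi(sqrt(5)*x/5)


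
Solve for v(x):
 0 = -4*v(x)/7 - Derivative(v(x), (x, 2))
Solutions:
 v(x) = C1*sin(2*sqrt(7)*x/7) + C2*cos(2*sqrt(7)*x/7)


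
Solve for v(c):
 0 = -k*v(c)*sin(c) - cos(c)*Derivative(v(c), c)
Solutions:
 v(c) = C1*exp(k*log(cos(c)))


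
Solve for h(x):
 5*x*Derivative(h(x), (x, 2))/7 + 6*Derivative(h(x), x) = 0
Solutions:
 h(x) = C1 + C2/x^(37/5)


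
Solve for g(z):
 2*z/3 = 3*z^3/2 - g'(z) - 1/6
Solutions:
 g(z) = C1 + 3*z^4/8 - z^2/3 - z/6


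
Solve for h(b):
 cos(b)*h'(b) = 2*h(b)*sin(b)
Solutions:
 h(b) = C1/cos(b)^2


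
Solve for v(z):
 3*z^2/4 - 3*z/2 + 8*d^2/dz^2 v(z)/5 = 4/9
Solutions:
 v(z) = C1 + C2*z - 5*z^4/128 + 5*z^3/32 + 5*z^2/36


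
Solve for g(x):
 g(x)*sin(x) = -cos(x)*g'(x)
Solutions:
 g(x) = C1*cos(x)


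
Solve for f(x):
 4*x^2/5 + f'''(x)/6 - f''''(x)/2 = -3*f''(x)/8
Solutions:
 f(x) = C1 + C2*x + C3*exp(x*(1 - 2*sqrt(7))/6) + C4*exp(x*(1 + 2*sqrt(7))/6) - 8*x^4/45 + 128*x^3/405 - 3968*x^2/1215


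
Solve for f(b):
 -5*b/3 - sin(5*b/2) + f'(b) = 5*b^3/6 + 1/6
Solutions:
 f(b) = C1 + 5*b^4/24 + 5*b^2/6 + b/6 - 2*cos(5*b/2)/5


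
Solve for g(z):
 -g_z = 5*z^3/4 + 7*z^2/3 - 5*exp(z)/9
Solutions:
 g(z) = C1 - 5*z^4/16 - 7*z^3/9 + 5*exp(z)/9


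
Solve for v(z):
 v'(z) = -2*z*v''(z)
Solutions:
 v(z) = C1 + C2*sqrt(z)


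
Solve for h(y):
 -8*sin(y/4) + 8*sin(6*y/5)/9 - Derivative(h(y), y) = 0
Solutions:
 h(y) = C1 + 32*cos(y/4) - 20*cos(6*y/5)/27


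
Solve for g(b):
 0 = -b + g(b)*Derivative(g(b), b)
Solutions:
 g(b) = -sqrt(C1 + b^2)
 g(b) = sqrt(C1 + b^2)


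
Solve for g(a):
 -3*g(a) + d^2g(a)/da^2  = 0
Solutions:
 g(a) = C1*exp(-sqrt(3)*a) + C2*exp(sqrt(3)*a)


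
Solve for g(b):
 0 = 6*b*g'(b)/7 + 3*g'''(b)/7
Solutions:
 g(b) = C1 + Integral(C2*airyai(-2^(1/3)*b) + C3*airybi(-2^(1/3)*b), b)


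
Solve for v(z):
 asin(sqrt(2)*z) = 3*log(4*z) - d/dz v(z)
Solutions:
 v(z) = C1 + 3*z*log(z) - z*asin(sqrt(2)*z) - 3*z + 6*z*log(2) - sqrt(2)*sqrt(1 - 2*z^2)/2


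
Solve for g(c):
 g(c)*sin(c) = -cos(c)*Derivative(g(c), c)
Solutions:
 g(c) = C1*cos(c)


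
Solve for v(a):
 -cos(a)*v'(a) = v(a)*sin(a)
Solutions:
 v(a) = C1*cos(a)


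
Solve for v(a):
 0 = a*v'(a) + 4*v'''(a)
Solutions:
 v(a) = C1 + Integral(C2*airyai(-2^(1/3)*a/2) + C3*airybi(-2^(1/3)*a/2), a)


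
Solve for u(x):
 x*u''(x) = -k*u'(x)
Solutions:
 u(x) = C1 + x^(1 - re(k))*(C2*sin(log(x)*Abs(im(k))) + C3*cos(log(x)*im(k)))


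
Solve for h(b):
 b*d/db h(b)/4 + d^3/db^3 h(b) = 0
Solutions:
 h(b) = C1 + Integral(C2*airyai(-2^(1/3)*b/2) + C3*airybi(-2^(1/3)*b/2), b)


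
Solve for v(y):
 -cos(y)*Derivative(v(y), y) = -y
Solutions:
 v(y) = C1 + Integral(y/cos(y), y)


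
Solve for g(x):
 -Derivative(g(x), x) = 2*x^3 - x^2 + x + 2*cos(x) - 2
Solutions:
 g(x) = C1 - x^4/2 + x^3/3 - x^2/2 + 2*x - 2*sin(x)


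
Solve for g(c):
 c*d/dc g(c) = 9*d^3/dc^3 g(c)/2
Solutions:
 g(c) = C1 + Integral(C2*airyai(6^(1/3)*c/3) + C3*airybi(6^(1/3)*c/3), c)


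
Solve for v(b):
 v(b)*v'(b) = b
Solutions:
 v(b) = -sqrt(C1 + b^2)
 v(b) = sqrt(C1 + b^2)


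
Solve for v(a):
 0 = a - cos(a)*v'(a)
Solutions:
 v(a) = C1 + Integral(a/cos(a), a)


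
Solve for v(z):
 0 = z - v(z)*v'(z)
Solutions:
 v(z) = -sqrt(C1 + z^2)
 v(z) = sqrt(C1 + z^2)


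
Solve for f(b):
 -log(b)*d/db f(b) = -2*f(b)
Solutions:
 f(b) = C1*exp(2*li(b))


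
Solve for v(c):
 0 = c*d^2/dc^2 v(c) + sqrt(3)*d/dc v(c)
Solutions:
 v(c) = C1 + C2*c^(1 - sqrt(3))


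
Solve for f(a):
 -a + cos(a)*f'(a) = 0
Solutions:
 f(a) = C1 + Integral(a/cos(a), a)


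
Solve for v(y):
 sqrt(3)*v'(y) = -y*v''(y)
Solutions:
 v(y) = C1 + C2*y^(1 - sqrt(3))


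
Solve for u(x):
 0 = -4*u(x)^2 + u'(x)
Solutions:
 u(x) = -1/(C1 + 4*x)


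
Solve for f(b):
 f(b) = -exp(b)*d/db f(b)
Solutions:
 f(b) = C1*exp(exp(-b))


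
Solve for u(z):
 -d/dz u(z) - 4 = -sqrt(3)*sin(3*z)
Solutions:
 u(z) = C1 - 4*z - sqrt(3)*cos(3*z)/3


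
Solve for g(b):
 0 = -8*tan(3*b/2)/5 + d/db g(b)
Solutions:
 g(b) = C1 - 16*log(cos(3*b/2))/15


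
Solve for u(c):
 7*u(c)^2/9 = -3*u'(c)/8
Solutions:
 u(c) = 27/(C1 + 56*c)


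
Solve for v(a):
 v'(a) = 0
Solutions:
 v(a) = C1


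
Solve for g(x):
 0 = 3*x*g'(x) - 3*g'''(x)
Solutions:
 g(x) = C1 + Integral(C2*airyai(x) + C3*airybi(x), x)


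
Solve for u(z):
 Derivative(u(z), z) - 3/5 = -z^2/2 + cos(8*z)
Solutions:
 u(z) = C1 - z^3/6 + 3*z/5 + sin(8*z)/8


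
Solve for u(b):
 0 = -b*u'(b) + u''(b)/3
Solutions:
 u(b) = C1 + C2*erfi(sqrt(6)*b/2)


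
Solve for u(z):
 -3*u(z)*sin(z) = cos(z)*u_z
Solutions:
 u(z) = C1*cos(z)^3


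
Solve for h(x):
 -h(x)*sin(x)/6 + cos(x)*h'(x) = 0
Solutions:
 h(x) = C1/cos(x)^(1/6)


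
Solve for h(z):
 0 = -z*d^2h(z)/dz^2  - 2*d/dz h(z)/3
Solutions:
 h(z) = C1 + C2*z^(1/3)


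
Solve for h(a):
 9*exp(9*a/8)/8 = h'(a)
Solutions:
 h(a) = C1 + exp(9*a/8)


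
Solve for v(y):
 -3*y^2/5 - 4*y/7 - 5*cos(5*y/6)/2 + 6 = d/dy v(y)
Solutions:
 v(y) = C1 - y^3/5 - 2*y^2/7 + 6*y - 3*sin(5*y/6)


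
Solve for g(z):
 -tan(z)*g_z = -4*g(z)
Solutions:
 g(z) = C1*sin(z)^4


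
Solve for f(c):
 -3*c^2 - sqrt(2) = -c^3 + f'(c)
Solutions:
 f(c) = C1 + c^4/4 - c^3 - sqrt(2)*c


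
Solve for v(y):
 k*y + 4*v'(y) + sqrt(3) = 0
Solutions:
 v(y) = C1 - k*y^2/8 - sqrt(3)*y/4


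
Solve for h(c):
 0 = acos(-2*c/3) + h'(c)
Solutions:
 h(c) = C1 - c*acos(-2*c/3) - sqrt(9 - 4*c^2)/2


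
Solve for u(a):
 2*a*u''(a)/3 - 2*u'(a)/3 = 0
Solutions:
 u(a) = C1 + C2*a^2


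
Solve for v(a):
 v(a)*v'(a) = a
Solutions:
 v(a) = -sqrt(C1 + a^2)
 v(a) = sqrt(C1 + a^2)


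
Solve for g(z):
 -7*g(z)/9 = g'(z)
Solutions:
 g(z) = C1*exp(-7*z/9)


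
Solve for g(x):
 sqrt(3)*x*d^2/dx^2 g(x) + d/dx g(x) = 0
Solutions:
 g(x) = C1 + C2*x^(1 - sqrt(3)/3)


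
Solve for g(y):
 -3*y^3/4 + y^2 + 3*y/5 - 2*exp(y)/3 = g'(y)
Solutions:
 g(y) = C1 - 3*y^4/16 + y^3/3 + 3*y^2/10 - 2*exp(y)/3


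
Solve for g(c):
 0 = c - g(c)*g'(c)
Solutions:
 g(c) = -sqrt(C1 + c^2)
 g(c) = sqrt(C1 + c^2)


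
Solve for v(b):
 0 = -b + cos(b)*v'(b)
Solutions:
 v(b) = C1 + Integral(b/cos(b), b)


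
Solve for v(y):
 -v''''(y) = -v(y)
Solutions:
 v(y) = C1*exp(-y) + C2*exp(y) + C3*sin(y) + C4*cos(y)


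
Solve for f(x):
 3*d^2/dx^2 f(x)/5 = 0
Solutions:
 f(x) = C1 + C2*x


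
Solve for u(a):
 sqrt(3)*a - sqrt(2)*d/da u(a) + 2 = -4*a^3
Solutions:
 u(a) = C1 + sqrt(2)*a^4/2 + sqrt(6)*a^2/4 + sqrt(2)*a


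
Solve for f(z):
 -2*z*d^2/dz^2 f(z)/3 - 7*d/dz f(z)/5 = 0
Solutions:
 f(z) = C1 + C2/z^(11/10)


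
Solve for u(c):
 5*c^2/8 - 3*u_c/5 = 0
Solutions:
 u(c) = C1 + 25*c^3/72


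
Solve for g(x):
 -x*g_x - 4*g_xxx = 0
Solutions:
 g(x) = C1 + Integral(C2*airyai(-2^(1/3)*x/2) + C3*airybi(-2^(1/3)*x/2), x)


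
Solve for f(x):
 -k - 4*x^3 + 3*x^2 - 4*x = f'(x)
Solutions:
 f(x) = C1 - k*x - x^4 + x^3 - 2*x^2


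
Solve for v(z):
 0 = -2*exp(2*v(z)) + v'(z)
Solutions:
 v(z) = log(-sqrt(-1/(C1 + 2*z))) - log(2)/2
 v(z) = log(-1/(C1 + 2*z))/2 - log(2)/2


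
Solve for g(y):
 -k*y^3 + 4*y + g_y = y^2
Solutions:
 g(y) = C1 + k*y^4/4 + y^3/3 - 2*y^2


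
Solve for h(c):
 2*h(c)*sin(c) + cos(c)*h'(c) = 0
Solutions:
 h(c) = C1*cos(c)^2


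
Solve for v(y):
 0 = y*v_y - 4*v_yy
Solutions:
 v(y) = C1 + C2*erfi(sqrt(2)*y/4)


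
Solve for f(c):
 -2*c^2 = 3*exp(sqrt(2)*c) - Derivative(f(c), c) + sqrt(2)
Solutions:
 f(c) = C1 + 2*c^3/3 + sqrt(2)*c + 3*sqrt(2)*exp(sqrt(2)*c)/2


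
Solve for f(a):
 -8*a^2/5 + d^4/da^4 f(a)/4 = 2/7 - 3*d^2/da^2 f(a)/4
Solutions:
 f(a) = C1 + C2*a + C3*sin(sqrt(3)*a) + C4*cos(sqrt(3)*a) + 8*a^4/45 - 164*a^2/315


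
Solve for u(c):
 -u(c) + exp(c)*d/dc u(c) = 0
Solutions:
 u(c) = C1*exp(-exp(-c))


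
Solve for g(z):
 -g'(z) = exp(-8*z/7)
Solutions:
 g(z) = C1 + 7*exp(-8*z/7)/8


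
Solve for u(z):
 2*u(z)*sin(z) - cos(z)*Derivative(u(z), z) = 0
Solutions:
 u(z) = C1/cos(z)^2


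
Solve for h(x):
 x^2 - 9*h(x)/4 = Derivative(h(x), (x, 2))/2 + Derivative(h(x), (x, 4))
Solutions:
 h(x) = 4*x^2/9 + (C1*sin(sqrt(6)*x*cos(atan(sqrt(35))/2)/2) + C2*cos(sqrt(6)*x*cos(atan(sqrt(35))/2)/2))*exp(-sqrt(6)*x*sin(atan(sqrt(35))/2)/2) + (C3*sin(sqrt(6)*x*cos(atan(sqrt(35))/2)/2) + C4*cos(sqrt(6)*x*cos(atan(sqrt(35))/2)/2))*exp(sqrt(6)*x*sin(atan(sqrt(35))/2)/2) - 16/81


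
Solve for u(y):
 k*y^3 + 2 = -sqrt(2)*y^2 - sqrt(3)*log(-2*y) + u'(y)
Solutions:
 u(y) = C1 + k*y^4/4 + sqrt(2)*y^3/3 + sqrt(3)*y*log(-y) + y*(-sqrt(3) + sqrt(3)*log(2) + 2)


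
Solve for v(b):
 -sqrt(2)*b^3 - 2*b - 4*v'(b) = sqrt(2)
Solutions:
 v(b) = C1 - sqrt(2)*b^4/16 - b^2/4 - sqrt(2)*b/4


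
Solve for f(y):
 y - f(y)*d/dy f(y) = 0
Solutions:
 f(y) = -sqrt(C1 + y^2)
 f(y) = sqrt(C1 + y^2)


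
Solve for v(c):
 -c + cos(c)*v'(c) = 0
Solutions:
 v(c) = C1 + Integral(c/cos(c), c)


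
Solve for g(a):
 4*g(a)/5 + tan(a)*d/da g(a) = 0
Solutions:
 g(a) = C1/sin(a)^(4/5)


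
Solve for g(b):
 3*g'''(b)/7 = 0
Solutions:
 g(b) = C1 + C2*b + C3*b^2


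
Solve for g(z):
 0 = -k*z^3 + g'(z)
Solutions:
 g(z) = C1 + k*z^4/4


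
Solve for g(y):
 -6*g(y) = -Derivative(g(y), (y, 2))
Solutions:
 g(y) = C1*exp(-sqrt(6)*y) + C2*exp(sqrt(6)*y)


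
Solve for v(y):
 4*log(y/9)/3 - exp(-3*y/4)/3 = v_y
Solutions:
 v(y) = C1 + 4*y*log(y)/3 + 4*y*(-2*log(3) - 1)/3 + 4*exp(-3*y/4)/9


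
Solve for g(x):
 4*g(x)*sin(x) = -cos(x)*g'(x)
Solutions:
 g(x) = C1*cos(x)^4


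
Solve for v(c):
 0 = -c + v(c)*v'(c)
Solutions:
 v(c) = -sqrt(C1 + c^2)
 v(c) = sqrt(C1 + c^2)


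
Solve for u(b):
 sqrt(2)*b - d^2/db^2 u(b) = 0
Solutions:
 u(b) = C1 + C2*b + sqrt(2)*b^3/6


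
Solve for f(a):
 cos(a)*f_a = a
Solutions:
 f(a) = C1 + Integral(a/cos(a), a)


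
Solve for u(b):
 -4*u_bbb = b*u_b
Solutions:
 u(b) = C1 + Integral(C2*airyai(-2^(1/3)*b/2) + C3*airybi(-2^(1/3)*b/2), b)


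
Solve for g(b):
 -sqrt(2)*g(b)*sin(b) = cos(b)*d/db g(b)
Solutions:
 g(b) = C1*cos(b)^(sqrt(2))


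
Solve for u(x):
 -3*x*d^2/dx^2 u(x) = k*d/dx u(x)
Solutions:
 u(x) = C1 + x^(1 - re(k)/3)*(C2*sin(log(x)*Abs(im(k))/3) + C3*cos(log(x)*im(k)/3))


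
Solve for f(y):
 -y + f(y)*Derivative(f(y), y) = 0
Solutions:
 f(y) = -sqrt(C1 + y^2)
 f(y) = sqrt(C1 + y^2)


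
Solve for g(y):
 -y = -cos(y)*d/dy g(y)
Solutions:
 g(y) = C1 + Integral(y/cos(y), y)


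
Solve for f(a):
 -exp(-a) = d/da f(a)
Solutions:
 f(a) = C1 + exp(-a)


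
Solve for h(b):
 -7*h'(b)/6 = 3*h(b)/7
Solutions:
 h(b) = C1*exp(-18*b/49)


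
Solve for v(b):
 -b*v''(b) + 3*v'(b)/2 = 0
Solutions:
 v(b) = C1 + C2*b^(5/2)


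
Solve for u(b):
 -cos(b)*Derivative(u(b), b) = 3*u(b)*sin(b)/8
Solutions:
 u(b) = C1*cos(b)^(3/8)


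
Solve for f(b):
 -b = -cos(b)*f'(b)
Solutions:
 f(b) = C1 + Integral(b/cos(b), b)


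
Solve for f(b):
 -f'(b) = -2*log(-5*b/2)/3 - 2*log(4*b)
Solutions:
 f(b) = C1 + 8*b*log(b)/3 + 2*b*(-4 + log(5) + 5*log(2) + I*pi)/3


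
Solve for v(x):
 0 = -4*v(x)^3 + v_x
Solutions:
 v(x) = -sqrt(2)*sqrt(-1/(C1 + 4*x))/2
 v(x) = sqrt(2)*sqrt(-1/(C1 + 4*x))/2


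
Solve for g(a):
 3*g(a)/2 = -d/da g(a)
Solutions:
 g(a) = C1*exp(-3*a/2)


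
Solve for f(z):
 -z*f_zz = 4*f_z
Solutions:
 f(z) = C1 + C2/z^3


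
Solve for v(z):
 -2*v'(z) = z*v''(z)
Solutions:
 v(z) = C1 + C2/z


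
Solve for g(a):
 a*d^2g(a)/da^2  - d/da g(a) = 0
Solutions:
 g(a) = C1 + C2*a^2


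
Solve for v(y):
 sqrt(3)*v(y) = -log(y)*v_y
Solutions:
 v(y) = C1*exp(-sqrt(3)*li(y))


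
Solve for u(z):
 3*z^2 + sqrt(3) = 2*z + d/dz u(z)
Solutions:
 u(z) = C1 + z^3 - z^2 + sqrt(3)*z


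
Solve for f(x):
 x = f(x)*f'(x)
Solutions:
 f(x) = -sqrt(C1 + x^2)
 f(x) = sqrt(C1 + x^2)


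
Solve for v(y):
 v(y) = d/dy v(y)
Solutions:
 v(y) = C1*exp(y)


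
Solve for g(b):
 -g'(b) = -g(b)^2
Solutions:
 g(b) = -1/(C1 + b)


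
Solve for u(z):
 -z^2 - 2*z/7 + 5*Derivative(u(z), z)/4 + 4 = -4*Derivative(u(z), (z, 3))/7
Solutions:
 u(z) = C1 + C2*sin(sqrt(35)*z/4) + C3*cos(sqrt(35)*z/4) + 4*z^3/15 + 4*z^2/35 - 688*z/175


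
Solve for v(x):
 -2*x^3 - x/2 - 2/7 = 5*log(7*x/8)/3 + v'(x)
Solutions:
 v(x) = C1 - x^4/2 - x^2/4 - 5*x*log(x)/3 - 5*x*log(7)/3 + 29*x/21 + 5*x*log(2)


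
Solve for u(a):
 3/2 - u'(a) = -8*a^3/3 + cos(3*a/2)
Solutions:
 u(a) = C1 + 2*a^4/3 + 3*a/2 - 2*sin(3*a/2)/3


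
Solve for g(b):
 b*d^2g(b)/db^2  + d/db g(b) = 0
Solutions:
 g(b) = C1 + C2*log(b)


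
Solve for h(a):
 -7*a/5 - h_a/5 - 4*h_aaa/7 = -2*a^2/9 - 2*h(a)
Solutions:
 h(a) = C1*exp(105^(1/3)*a*(-(450 + sqrt(202605))^(1/3) + 105^(1/3)/(450 + sqrt(202605))^(1/3))/60)*sin(3^(1/6)*35^(1/3)*a*(3*35^(1/3)/(450 + sqrt(202605))^(1/3) + 3^(2/3)*(450 + sqrt(202605))^(1/3))/60) + C2*exp(105^(1/3)*a*(-(450 + sqrt(202605))^(1/3) + 105^(1/3)/(450 + sqrt(202605))^(1/3))/60)*cos(3^(1/6)*35^(1/3)*a*(3*35^(1/3)/(450 + sqrt(202605))^(1/3) + 3^(2/3)*(450 + sqrt(202605))^(1/3))/60) + C3*exp(-105^(1/3)*a*(-(450 + sqrt(202605))^(1/3) + 105^(1/3)/(450 + sqrt(202605))^(1/3))/30) - a^2/9 + 61*a/90 + 61/900


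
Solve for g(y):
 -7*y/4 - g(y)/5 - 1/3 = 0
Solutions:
 g(y) = -35*y/4 - 5/3


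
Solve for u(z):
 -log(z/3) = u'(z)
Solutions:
 u(z) = C1 - z*log(z) + z + z*log(3)


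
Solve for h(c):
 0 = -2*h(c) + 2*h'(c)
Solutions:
 h(c) = C1*exp(c)


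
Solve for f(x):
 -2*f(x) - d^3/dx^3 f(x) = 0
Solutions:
 f(x) = C3*exp(-2^(1/3)*x) + (C1*sin(2^(1/3)*sqrt(3)*x/2) + C2*cos(2^(1/3)*sqrt(3)*x/2))*exp(2^(1/3)*x/2)


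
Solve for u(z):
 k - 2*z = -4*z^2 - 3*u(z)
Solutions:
 u(z) = -k/3 - 4*z^2/3 + 2*z/3


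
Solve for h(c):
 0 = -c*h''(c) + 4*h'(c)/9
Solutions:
 h(c) = C1 + C2*c^(13/9)


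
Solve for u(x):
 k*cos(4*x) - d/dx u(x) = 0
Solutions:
 u(x) = C1 + k*sin(4*x)/4


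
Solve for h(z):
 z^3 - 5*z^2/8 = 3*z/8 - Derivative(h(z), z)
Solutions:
 h(z) = C1 - z^4/4 + 5*z^3/24 + 3*z^2/16


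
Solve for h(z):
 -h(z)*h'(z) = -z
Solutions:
 h(z) = -sqrt(C1 + z^2)
 h(z) = sqrt(C1 + z^2)


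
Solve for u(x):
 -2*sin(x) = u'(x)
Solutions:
 u(x) = C1 + 2*cos(x)


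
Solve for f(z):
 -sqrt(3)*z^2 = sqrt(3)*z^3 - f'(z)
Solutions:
 f(z) = C1 + sqrt(3)*z^4/4 + sqrt(3)*z^3/3


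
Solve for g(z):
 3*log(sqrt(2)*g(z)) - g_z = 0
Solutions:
 -2*Integral(1/(2*log(_y) + log(2)), (_y, g(z)))/3 = C1 - z


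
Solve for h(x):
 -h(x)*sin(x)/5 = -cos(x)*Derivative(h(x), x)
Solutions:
 h(x) = C1/cos(x)^(1/5)


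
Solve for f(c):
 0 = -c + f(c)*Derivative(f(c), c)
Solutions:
 f(c) = -sqrt(C1 + c^2)
 f(c) = sqrt(C1 + c^2)


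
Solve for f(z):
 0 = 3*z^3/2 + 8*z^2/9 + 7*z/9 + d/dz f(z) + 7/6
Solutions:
 f(z) = C1 - 3*z^4/8 - 8*z^3/27 - 7*z^2/18 - 7*z/6


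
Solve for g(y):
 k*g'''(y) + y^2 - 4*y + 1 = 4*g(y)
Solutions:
 g(y) = C1*exp(2^(2/3)*y*(1/k)^(1/3)) + C2*exp(2^(2/3)*y*(-1 + sqrt(3)*I)*(1/k)^(1/3)/2) + C3*exp(-2^(2/3)*y*(1 + sqrt(3)*I)*(1/k)^(1/3)/2) + y^2/4 - y + 1/4


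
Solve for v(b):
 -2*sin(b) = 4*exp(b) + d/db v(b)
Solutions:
 v(b) = C1 - 4*exp(b) + 2*cos(b)


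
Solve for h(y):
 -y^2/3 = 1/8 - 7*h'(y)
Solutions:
 h(y) = C1 + y^3/63 + y/56


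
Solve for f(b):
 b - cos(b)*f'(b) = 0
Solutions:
 f(b) = C1 + Integral(b/cos(b), b)


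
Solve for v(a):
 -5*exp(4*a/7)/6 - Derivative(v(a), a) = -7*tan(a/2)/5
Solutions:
 v(a) = C1 - 35*exp(4*a/7)/24 - 14*log(cos(a/2))/5


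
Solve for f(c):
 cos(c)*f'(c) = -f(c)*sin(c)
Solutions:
 f(c) = C1*cos(c)


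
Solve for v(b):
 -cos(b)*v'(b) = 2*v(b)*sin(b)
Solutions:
 v(b) = C1*cos(b)^2


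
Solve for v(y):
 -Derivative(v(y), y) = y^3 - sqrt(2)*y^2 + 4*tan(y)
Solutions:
 v(y) = C1 - y^4/4 + sqrt(2)*y^3/3 + 4*log(cos(y))


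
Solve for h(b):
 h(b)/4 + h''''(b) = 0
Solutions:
 h(b) = (C1*sin(b/2) + C2*cos(b/2))*exp(-b/2) + (C3*sin(b/2) + C4*cos(b/2))*exp(b/2)


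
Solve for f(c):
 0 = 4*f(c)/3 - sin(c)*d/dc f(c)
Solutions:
 f(c) = C1*(cos(c) - 1)^(2/3)/(cos(c) + 1)^(2/3)


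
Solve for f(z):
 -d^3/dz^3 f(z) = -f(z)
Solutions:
 f(z) = C3*exp(z) + (C1*sin(sqrt(3)*z/2) + C2*cos(sqrt(3)*z/2))*exp(-z/2)
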